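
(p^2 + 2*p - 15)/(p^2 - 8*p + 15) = (p + 5)/(p - 5)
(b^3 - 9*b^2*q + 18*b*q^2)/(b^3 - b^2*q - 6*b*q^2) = (b - 6*q)/(b + 2*q)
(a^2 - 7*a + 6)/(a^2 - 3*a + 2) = (a - 6)/(a - 2)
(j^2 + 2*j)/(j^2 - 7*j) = (j + 2)/(j - 7)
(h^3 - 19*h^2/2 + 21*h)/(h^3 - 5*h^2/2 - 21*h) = (2*h - 7)/(2*h + 7)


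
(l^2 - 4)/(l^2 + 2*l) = (l - 2)/l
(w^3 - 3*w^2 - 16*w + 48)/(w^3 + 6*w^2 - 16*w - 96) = (w - 3)/(w + 6)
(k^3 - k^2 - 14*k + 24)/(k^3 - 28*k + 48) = (k^2 + k - 12)/(k^2 + 2*k - 24)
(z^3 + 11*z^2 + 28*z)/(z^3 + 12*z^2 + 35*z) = (z + 4)/(z + 5)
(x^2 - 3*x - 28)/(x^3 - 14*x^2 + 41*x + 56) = (x + 4)/(x^2 - 7*x - 8)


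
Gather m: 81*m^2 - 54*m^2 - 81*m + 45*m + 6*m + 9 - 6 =27*m^2 - 30*m + 3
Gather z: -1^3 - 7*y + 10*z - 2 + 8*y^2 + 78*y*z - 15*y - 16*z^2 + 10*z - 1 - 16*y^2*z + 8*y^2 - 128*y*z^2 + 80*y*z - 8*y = 16*y^2 - 30*y + z^2*(-128*y - 16) + z*(-16*y^2 + 158*y + 20) - 4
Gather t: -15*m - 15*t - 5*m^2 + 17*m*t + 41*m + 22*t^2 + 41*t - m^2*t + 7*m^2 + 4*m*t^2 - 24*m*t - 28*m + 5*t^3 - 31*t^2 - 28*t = 2*m^2 - 2*m + 5*t^3 + t^2*(4*m - 9) + t*(-m^2 - 7*m - 2)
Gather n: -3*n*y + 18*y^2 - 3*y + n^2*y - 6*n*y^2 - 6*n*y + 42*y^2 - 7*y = n^2*y + n*(-6*y^2 - 9*y) + 60*y^2 - 10*y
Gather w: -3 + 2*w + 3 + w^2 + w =w^2 + 3*w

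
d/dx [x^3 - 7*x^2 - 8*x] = 3*x^2 - 14*x - 8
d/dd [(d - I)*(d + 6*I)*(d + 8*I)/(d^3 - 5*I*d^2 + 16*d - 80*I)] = 2*(-9*I*d^4 + 50*d^3 - 173*I*d^2 + 800*d + 976*I)/(d^6 - 10*I*d^5 + 7*d^4 - 320*I*d^3 - 544*d^2 - 2560*I*d - 6400)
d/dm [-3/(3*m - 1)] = 9/(3*m - 1)^2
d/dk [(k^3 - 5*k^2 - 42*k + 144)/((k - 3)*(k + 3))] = (k^2 + 6*k + 42)/(k^2 + 6*k + 9)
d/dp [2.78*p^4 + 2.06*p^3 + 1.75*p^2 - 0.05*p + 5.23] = 11.12*p^3 + 6.18*p^2 + 3.5*p - 0.05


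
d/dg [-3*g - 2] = -3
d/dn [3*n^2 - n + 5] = 6*n - 1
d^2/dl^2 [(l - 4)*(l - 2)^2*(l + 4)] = 12*l^2 - 24*l - 24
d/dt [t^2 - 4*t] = 2*t - 4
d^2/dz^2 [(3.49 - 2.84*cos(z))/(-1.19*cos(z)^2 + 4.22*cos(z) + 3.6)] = (-0.027844060235585*cos(z)^5 + 0.0381261608315167*cos(z)^4 - 0.813737634678749*cos(z)^3 + 0.937763285318349*cos(z)^2 + 0.611540810493059*cos(z) - 1.66504999411094)/(0.0116670534085726*cos(z)^6 - 0.124121761472713*cos(z)^5 + 0.334277022354845*cos(z)^4 + 0.230684221896748*cos(z)^3 - 1.01125821888861*cos(z)^2 - 1.13594945885627*cos(z) - 0.323018803466238)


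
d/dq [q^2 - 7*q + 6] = 2*q - 7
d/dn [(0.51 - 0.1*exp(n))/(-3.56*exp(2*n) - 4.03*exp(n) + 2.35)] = (-0.356*exp(2*n) + 3.6312*exp(n) + 1.8203)*exp(n)/(12.6736*exp(4*n) + 28.6936*exp(3*n) - 0.491099999999996*exp(2*n) - 18.941*exp(n) + 5.5225)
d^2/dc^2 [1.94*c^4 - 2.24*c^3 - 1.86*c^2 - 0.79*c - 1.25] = 23.28*c^2 - 13.44*c - 3.72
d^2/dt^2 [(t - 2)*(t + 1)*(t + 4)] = 6*t + 6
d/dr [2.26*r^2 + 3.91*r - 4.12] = 4.52*r + 3.91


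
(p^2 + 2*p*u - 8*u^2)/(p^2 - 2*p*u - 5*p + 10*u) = (p + 4*u)/(p - 5)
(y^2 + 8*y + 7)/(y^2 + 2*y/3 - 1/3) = 3*(y + 7)/(3*y - 1)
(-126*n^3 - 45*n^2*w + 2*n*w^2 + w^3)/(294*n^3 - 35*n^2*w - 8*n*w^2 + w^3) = (3*n + w)/(-7*n + w)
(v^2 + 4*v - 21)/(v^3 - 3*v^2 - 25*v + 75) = (v + 7)/(v^2 - 25)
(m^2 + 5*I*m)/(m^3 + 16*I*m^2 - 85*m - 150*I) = m/(m^2 + 11*I*m - 30)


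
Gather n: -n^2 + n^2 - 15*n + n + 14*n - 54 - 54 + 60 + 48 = 0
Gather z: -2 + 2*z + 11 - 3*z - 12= -z - 3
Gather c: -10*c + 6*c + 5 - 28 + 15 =-4*c - 8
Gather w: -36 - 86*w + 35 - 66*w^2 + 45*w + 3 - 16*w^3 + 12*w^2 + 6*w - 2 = -16*w^3 - 54*w^2 - 35*w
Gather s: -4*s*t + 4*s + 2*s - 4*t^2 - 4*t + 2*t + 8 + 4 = s*(6 - 4*t) - 4*t^2 - 2*t + 12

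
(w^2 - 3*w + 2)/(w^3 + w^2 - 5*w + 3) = (w - 2)/(w^2 + 2*w - 3)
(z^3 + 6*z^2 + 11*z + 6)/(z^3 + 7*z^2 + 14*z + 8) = (z + 3)/(z + 4)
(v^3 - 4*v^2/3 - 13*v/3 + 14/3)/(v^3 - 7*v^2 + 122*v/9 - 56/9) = 3*(v^2 + v - 2)/(3*v^2 - 14*v + 8)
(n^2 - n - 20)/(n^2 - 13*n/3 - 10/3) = 3*(n + 4)/(3*n + 2)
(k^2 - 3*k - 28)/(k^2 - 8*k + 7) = (k + 4)/(k - 1)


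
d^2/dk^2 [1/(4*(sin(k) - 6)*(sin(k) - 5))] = (-4*sin(k)^4 + 33*sin(k)^3 + 5*sin(k)^2 - 396*sin(k) + 182)/(4*(sin(k) - 6)^3*(sin(k) - 5)^3)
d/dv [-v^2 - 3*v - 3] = -2*v - 3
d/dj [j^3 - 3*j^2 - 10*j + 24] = 3*j^2 - 6*j - 10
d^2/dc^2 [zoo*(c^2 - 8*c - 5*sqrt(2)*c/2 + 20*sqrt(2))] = zoo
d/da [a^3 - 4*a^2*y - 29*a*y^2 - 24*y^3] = 3*a^2 - 8*a*y - 29*y^2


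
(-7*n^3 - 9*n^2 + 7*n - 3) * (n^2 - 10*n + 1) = -7*n^5 + 61*n^4 + 90*n^3 - 82*n^2 + 37*n - 3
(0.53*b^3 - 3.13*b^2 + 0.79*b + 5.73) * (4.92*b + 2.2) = 2.6076*b^4 - 14.2336*b^3 - 2.9992*b^2 + 29.9296*b + 12.606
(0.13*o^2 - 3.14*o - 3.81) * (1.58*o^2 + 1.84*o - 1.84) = 0.2054*o^4 - 4.722*o^3 - 12.0366*o^2 - 1.2328*o + 7.0104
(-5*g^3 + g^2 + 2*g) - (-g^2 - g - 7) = -5*g^3 + 2*g^2 + 3*g + 7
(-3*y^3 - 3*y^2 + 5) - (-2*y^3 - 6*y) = -y^3 - 3*y^2 + 6*y + 5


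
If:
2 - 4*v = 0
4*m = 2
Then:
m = 1/2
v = 1/2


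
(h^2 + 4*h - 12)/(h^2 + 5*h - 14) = (h + 6)/(h + 7)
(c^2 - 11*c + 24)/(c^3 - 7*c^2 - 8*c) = (c - 3)/(c*(c + 1))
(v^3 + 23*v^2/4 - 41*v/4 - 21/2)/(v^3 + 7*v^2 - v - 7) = (4*v^2 - 5*v - 6)/(4*(v^2 - 1))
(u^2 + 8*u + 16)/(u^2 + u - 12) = (u + 4)/(u - 3)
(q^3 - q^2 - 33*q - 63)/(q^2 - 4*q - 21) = q + 3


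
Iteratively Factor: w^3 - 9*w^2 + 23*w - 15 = (w - 3)*(w^2 - 6*w + 5) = (w - 3)*(w - 1)*(w - 5)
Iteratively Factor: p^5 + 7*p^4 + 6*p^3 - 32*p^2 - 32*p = (p - 2)*(p^4 + 9*p^3 + 24*p^2 + 16*p) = p*(p - 2)*(p^3 + 9*p^2 + 24*p + 16) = p*(p - 2)*(p + 4)*(p^2 + 5*p + 4) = p*(p - 2)*(p + 4)^2*(p + 1)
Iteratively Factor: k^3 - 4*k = (k)*(k^2 - 4) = k*(k + 2)*(k - 2)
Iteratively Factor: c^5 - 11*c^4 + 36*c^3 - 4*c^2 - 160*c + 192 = (c - 4)*(c^4 - 7*c^3 + 8*c^2 + 28*c - 48) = (c - 4)^2*(c^3 - 3*c^2 - 4*c + 12) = (c - 4)^2*(c - 2)*(c^2 - c - 6) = (c - 4)^2*(c - 2)*(c + 2)*(c - 3)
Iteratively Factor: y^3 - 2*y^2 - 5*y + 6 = (y - 3)*(y^2 + y - 2) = (y - 3)*(y - 1)*(y + 2)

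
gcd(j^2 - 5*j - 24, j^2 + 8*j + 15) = j + 3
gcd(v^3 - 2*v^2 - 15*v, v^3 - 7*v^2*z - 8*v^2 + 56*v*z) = v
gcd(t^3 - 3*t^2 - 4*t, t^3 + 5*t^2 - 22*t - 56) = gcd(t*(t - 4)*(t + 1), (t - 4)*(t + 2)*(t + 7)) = t - 4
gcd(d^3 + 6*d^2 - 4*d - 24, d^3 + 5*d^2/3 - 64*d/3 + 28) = d^2 + 4*d - 12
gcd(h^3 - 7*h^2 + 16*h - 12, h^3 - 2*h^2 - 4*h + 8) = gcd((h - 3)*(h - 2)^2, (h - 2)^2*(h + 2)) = h^2 - 4*h + 4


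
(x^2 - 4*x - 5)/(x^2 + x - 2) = (x^2 - 4*x - 5)/(x^2 + x - 2)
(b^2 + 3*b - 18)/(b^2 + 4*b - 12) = (b - 3)/(b - 2)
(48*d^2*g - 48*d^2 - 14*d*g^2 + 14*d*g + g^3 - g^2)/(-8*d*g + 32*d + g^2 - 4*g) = (-6*d*g + 6*d + g^2 - g)/(g - 4)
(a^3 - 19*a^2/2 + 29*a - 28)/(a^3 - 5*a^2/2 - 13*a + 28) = (2*a - 7)/(2*a + 7)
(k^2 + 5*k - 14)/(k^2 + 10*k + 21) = (k - 2)/(k + 3)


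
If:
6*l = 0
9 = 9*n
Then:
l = 0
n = 1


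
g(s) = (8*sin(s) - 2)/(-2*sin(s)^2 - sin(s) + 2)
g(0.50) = 1.73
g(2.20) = -38.57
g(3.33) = -1.65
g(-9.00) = -2.56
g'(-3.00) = -3.46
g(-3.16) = -0.94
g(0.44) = 1.16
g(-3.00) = -1.49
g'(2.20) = -789.15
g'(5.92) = 3.99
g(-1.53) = -9.97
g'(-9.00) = -4.25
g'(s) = (4*sin(s)*cos(s) + cos(s))*(8*sin(s) - 2)/(-2*sin(s)^2 - sin(s) + 2)^2 + 8*cos(s)/(-2*sin(s)^2 - sin(s) + 2) = 2*(-4*sin(s) - 8*cos(s)^2 + 15)*cos(s)/(sin(s) - 2*cos(s)^2)^2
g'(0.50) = 10.79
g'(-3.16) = -3.53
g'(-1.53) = 1.54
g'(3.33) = -3.52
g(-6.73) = -2.65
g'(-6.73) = 4.35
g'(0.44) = 8.32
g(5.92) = -2.30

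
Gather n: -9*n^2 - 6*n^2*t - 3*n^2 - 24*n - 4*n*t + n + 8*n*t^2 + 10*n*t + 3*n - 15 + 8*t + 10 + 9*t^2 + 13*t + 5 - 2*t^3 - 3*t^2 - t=n^2*(-6*t - 12) + n*(8*t^2 + 6*t - 20) - 2*t^3 + 6*t^2 + 20*t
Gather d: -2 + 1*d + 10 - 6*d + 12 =20 - 5*d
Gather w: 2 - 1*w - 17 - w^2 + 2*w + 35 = -w^2 + w + 20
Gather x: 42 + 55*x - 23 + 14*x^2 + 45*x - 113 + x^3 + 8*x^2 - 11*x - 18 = x^3 + 22*x^2 + 89*x - 112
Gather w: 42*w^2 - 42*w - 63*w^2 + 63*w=-21*w^2 + 21*w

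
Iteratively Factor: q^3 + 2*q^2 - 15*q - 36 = (q + 3)*(q^2 - q - 12) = (q + 3)^2*(q - 4)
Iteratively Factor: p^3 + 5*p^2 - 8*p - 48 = (p - 3)*(p^2 + 8*p + 16) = (p - 3)*(p + 4)*(p + 4)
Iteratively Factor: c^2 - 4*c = (c)*(c - 4)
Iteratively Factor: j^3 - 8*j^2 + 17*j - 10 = (j - 5)*(j^2 - 3*j + 2) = (j - 5)*(j - 2)*(j - 1)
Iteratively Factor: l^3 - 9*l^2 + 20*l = (l - 4)*(l^2 - 5*l) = (l - 5)*(l - 4)*(l)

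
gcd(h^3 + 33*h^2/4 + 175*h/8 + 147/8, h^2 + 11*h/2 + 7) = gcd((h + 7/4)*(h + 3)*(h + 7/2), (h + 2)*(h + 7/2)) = h + 7/2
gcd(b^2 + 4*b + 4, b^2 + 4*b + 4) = b^2 + 4*b + 4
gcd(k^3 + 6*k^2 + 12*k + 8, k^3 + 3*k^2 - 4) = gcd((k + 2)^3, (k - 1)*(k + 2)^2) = k^2 + 4*k + 4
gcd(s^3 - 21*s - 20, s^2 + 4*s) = s + 4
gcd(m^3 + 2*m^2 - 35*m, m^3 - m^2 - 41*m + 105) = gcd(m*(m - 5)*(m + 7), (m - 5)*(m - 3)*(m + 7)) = m^2 + 2*m - 35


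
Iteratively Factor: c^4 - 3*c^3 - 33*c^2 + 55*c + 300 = (c - 5)*(c^3 + 2*c^2 - 23*c - 60) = (c - 5)*(c + 4)*(c^2 - 2*c - 15) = (c - 5)*(c + 3)*(c + 4)*(c - 5)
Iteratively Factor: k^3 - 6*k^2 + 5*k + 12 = (k - 4)*(k^2 - 2*k - 3) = (k - 4)*(k - 3)*(k + 1)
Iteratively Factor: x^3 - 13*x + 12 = (x - 3)*(x^2 + 3*x - 4) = (x - 3)*(x - 1)*(x + 4)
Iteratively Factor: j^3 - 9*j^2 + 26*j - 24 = (j - 4)*(j^2 - 5*j + 6) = (j - 4)*(j - 2)*(j - 3)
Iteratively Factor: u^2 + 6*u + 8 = (u + 2)*(u + 4)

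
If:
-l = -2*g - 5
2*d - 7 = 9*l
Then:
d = 9*l/2 + 7/2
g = l/2 - 5/2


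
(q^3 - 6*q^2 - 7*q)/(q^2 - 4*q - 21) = q*(q + 1)/(q + 3)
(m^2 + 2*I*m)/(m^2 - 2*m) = (m + 2*I)/(m - 2)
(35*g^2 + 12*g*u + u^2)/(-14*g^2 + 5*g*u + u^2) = (5*g + u)/(-2*g + u)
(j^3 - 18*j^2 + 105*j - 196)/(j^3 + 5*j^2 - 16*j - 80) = (j^2 - 14*j + 49)/(j^2 + 9*j + 20)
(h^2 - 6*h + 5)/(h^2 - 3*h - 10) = (h - 1)/(h + 2)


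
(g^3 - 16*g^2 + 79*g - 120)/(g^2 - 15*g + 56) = (g^2 - 8*g + 15)/(g - 7)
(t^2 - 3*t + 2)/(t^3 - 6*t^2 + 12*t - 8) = (t - 1)/(t^2 - 4*t + 4)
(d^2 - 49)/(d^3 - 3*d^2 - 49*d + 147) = 1/(d - 3)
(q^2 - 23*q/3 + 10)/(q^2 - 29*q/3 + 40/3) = (q - 6)/(q - 8)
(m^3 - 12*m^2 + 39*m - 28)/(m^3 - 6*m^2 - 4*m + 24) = (m^3 - 12*m^2 + 39*m - 28)/(m^3 - 6*m^2 - 4*m + 24)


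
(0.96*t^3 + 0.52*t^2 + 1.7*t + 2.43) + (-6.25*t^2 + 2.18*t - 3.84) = 0.96*t^3 - 5.73*t^2 + 3.88*t - 1.41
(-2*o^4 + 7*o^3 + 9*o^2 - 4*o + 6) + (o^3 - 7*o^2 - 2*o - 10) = -2*o^4 + 8*o^3 + 2*o^2 - 6*o - 4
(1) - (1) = 0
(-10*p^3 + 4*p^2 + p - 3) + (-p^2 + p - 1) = -10*p^3 + 3*p^2 + 2*p - 4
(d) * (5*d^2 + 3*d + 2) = 5*d^3 + 3*d^2 + 2*d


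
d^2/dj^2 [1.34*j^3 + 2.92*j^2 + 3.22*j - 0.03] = 8.04*j + 5.84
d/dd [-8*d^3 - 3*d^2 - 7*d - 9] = -24*d^2 - 6*d - 7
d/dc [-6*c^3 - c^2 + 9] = 2*c*(-9*c - 1)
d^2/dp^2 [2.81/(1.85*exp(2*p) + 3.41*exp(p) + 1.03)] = (2.81*(3.7*exp(p) + 3.41)*(7.4*exp(p) + 6.82)*exp(p) - (20.794*exp(p) + 9.5821)*(1.85*exp(2*p) + 3.41*exp(p) + 1.03))*exp(p)/(1.85*exp(2*p) + 3.41*exp(p) + 1.03)^3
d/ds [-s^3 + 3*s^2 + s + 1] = -3*s^2 + 6*s + 1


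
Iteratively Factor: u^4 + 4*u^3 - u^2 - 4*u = (u + 4)*(u^3 - u) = u*(u + 4)*(u^2 - 1) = u*(u + 1)*(u + 4)*(u - 1)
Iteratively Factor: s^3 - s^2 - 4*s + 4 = (s - 2)*(s^2 + s - 2) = (s - 2)*(s - 1)*(s + 2)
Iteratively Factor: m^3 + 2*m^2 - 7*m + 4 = (m + 4)*(m^2 - 2*m + 1) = (m - 1)*(m + 4)*(m - 1)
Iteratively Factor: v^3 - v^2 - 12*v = (v - 4)*(v^2 + 3*v) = v*(v - 4)*(v + 3)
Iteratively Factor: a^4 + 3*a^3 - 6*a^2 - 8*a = (a + 1)*(a^3 + 2*a^2 - 8*a) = a*(a + 1)*(a^2 + 2*a - 8) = a*(a + 1)*(a + 4)*(a - 2)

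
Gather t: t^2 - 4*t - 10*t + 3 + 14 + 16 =t^2 - 14*t + 33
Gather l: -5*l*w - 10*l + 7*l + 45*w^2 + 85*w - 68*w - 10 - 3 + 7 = l*(-5*w - 3) + 45*w^2 + 17*w - 6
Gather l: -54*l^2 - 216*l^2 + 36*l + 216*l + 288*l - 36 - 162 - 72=-270*l^2 + 540*l - 270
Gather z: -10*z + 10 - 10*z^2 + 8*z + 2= -10*z^2 - 2*z + 12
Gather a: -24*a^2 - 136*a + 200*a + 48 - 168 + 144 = -24*a^2 + 64*a + 24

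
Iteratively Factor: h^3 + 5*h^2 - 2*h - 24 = (h - 2)*(h^2 + 7*h + 12) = (h - 2)*(h + 3)*(h + 4)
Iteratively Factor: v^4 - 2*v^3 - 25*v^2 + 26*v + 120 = (v - 3)*(v^3 + v^2 - 22*v - 40) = (v - 3)*(v + 2)*(v^2 - v - 20) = (v - 5)*(v - 3)*(v + 2)*(v + 4)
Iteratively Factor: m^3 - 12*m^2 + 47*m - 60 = (m - 3)*(m^2 - 9*m + 20) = (m - 5)*(m - 3)*(m - 4)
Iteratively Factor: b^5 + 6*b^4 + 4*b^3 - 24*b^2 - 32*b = (b + 2)*(b^4 + 4*b^3 - 4*b^2 - 16*b) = b*(b + 2)*(b^3 + 4*b^2 - 4*b - 16) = b*(b - 2)*(b + 2)*(b^2 + 6*b + 8) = b*(b - 2)*(b + 2)^2*(b + 4)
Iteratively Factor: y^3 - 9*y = (y - 3)*(y^2 + 3*y) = (y - 3)*(y + 3)*(y)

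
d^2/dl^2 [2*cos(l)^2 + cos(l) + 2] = -cos(l) - 4*cos(2*l)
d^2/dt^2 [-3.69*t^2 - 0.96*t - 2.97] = -7.38000000000000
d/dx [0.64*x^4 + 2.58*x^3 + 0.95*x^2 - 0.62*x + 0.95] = 2.56*x^3 + 7.74*x^2 + 1.9*x - 0.62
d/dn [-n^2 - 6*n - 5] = -2*n - 6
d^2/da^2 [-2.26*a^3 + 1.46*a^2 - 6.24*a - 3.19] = 2.92 - 13.56*a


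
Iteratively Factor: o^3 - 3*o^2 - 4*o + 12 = (o - 2)*(o^2 - o - 6) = (o - 3)*(o - 2)*(o + 2)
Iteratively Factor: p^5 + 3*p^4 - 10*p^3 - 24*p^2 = (p + 4)*(p^4 - p^3 - 6*p^2) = (p + 2)*(p + 4)*(p^3 - 3*p^2) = p*(p + 2)*(p + 4)*(p^2 - 3*p) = p^2*(p + 2)*(p + 4)*(p - 3)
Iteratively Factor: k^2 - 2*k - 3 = (k + 1)*(k - 3)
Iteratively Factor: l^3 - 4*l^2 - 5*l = (l)*(l^2 - 4*l - 5) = l*(l + 1)*(l - 5)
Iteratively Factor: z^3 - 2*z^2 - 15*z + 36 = (z + 4)*(z^2 - 6*z + 9) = (z - 3)*(z + 4)*(z - 3)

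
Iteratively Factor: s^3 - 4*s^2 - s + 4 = (s + 1)*(s^2 - 5*s + 4) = (s - 1)*(s + 1)*(s - 4)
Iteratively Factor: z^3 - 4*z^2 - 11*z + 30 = (z - 5)*(z^2 + z - 6) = (z - 5)*(z + 3)*(z - 2)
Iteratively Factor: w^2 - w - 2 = (w + 1)*(w - 2)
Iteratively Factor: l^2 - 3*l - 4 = (l - 4)*(l + 1)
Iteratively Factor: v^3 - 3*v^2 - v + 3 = (v + 1)*(v^2 - 4*v + 3) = (v - 3)*(v + 1)*(v - 1)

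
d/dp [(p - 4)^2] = 2*p - 8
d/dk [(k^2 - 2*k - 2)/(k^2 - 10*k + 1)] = 2*(-4*k^2 + 3*k - 11)/(k^4 - 20*k^3 + 102*k^2 - 20*k + 1)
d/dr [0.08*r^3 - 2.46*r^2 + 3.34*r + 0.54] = 0.24*r^2 - 4.92*r + 3.34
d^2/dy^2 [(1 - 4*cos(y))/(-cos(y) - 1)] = 5*(cos(y) - 2)/(cos(y) + 1)^2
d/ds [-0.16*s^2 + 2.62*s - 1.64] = 2.62 - 0.32*s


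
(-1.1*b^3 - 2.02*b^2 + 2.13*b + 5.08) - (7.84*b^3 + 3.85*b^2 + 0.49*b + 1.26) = -8.94*b^3 - 5.87*b^2 + 1.64*b + 3.82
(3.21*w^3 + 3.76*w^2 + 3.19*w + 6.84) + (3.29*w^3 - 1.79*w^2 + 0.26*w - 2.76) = 6.5*w^3 + 1.97*w^2 + 3.45*w + 4.08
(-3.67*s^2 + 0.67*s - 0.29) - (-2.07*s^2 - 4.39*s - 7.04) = -1.6*s^2 + 5.06*s + 6.75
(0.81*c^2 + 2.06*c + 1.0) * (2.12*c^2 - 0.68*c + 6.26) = 1.7172*c^4 + 3.8164*c^3 + 5.7898*c^2 + 12.2156*c + 6.26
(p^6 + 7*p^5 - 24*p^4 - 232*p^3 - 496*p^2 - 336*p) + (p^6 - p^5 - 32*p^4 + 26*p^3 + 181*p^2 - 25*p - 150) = 2*p^6 + 6*p^5 - 56*p^4 - 206*p^3 - 315*p^2 - 361*p - 150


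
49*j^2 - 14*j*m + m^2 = (-7*j + m)^2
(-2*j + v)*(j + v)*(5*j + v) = -10*j^3 - 7*j^2*v + 4*j*v^2 + v^3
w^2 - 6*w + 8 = (w - 4)*(w - 2)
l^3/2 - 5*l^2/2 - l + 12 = (l/2 + 1)*(l - 4)*(l - 3)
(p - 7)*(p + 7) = p^2 - 49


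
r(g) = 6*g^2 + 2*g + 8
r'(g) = 12*g + 2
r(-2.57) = 42.49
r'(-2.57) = -28.84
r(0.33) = 9.31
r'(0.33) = 5.96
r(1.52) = 24.90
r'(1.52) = 20.24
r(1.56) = 25.72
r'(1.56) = 20.72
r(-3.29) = 66.36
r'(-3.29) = -37.48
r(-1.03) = 12.31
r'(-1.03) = -10.36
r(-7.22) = 306.33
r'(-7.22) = -84.64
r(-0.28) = 7.91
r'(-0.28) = -1.36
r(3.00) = 68.00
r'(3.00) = 38.00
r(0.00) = 8.00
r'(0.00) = 2.00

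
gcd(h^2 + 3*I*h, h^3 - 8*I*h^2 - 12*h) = h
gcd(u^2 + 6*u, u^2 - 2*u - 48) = u + 6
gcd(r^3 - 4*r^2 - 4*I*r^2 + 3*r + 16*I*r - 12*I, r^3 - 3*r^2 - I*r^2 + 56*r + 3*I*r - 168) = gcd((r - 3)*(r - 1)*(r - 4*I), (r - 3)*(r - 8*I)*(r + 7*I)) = r - 3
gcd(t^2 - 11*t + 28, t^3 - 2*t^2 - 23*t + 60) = t - 4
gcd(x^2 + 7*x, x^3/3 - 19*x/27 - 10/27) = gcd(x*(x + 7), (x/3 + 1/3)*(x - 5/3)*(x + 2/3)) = 1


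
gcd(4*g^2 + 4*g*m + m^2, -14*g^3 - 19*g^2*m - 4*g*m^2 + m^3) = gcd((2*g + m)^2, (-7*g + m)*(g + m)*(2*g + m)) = 2*g + m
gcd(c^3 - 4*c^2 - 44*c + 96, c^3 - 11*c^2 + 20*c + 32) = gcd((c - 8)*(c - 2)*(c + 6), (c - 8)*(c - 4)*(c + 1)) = c - 8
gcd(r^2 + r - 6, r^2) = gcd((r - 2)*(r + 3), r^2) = 1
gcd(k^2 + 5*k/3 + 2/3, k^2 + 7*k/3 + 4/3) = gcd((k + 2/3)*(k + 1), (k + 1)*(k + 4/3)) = k + 1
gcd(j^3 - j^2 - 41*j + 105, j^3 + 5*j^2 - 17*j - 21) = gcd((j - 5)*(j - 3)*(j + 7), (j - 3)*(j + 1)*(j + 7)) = j^2 + 4*j - 21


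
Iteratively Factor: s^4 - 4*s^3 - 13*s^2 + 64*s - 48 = (s - 4)*(s^3 - 13*s + 12) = (s - 4)*(s + 4)*(s^2 - 4*s + 3) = (s - 4)*(s - 3)*(s + 4)*(s - 1)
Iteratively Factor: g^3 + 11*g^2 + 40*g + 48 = (g + 4)*(g^2 + 7*g + 12) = (g + 4)^2*(g + 3)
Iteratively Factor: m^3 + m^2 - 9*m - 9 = (m + 1)*(m^2 - 9) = (m - 3)*(m + 1)*(m + 3)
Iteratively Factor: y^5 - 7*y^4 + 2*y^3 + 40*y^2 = (y)*(y^4 - 7*y^3 + 2*y^2 + 40*y) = y*(y - 5)*(y^3 - 2*y^2 - 8*y) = y*(y - 5)*(y + 2)*(y^2 - 4*y) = y*(y - 5)*(y - 4)*(y + 2)*(y)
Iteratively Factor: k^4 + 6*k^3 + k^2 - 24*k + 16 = (k + 4)*(k^3 + 2*k^2 - 7*k + 4) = (k + 4)^2*(k^2 - 2*k + 1) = (k - 1)*(k + 4)^2*(k - 1)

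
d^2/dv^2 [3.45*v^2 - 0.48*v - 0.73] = 6.90000000000000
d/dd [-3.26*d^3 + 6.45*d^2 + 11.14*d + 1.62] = -9.78*d^2 + 12.9*d + 11.14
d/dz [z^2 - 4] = 2*z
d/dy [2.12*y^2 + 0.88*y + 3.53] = 4.24*y + 0.88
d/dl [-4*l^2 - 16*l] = -8*l - 16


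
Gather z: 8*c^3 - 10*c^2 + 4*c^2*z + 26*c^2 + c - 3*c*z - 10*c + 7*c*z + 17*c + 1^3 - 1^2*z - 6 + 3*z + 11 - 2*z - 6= 8*c^3 + 16*c^2 + 8*c + z*(4*c^2 + 4*c)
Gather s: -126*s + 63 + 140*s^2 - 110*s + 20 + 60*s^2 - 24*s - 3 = 200*s^2 - 260*s + 80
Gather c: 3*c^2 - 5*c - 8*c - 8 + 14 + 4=3*c^2 - 13*c + 10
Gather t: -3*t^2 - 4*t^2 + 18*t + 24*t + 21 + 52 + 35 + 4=-7*t^2 + 42*t + 112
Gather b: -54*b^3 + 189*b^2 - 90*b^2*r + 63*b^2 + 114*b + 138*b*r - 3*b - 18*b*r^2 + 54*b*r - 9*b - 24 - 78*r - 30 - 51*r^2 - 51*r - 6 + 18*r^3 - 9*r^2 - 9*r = -54*b^3 + b^2*(252 - 90*r) + b*(-18*r^2 + 192*r + 102) + 18*r^3 - 60*r^2 - 138*r - 60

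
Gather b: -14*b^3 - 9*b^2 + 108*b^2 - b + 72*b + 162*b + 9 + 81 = -14*b^3 + 99*b^2 + 233*b + 90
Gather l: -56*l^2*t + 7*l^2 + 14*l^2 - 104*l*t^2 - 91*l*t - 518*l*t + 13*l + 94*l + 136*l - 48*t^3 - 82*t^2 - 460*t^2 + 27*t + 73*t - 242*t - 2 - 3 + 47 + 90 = l^2*(21 - 56*t) + l*(-104*t^2 - 609*t + 243) - 48*t^3 - 542*t^2 - 142*t + 132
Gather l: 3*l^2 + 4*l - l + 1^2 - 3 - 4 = 3*l^2 + 3*l - 6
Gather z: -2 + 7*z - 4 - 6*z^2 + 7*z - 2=-6*z^2 + 14*z - 8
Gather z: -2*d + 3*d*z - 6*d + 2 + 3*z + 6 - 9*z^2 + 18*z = -8*d - 9*z^2 + z*(3*d + 21) + 8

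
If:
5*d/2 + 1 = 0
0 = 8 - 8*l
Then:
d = -2/5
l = 1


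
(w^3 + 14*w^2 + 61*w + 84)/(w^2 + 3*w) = w + 11 + 28/w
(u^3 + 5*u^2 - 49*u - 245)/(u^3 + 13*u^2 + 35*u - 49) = (u^2 - 2*u - 35)/(u^2 + 6*u - 7)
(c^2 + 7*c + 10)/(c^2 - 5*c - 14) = (c + 5)/(c - 7)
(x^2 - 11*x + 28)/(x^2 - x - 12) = (x - 7)/(x + 3)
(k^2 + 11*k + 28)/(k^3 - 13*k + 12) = (k + 7)/(k^2 - 4*k + 3)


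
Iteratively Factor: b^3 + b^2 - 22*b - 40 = (b - 5)*(b^2 + 6*b + 8) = (b - 5)*(b + 4)*(b + 2)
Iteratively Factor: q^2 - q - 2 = (q - 2)*(q + 1)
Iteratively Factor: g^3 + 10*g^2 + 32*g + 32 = (g + 2)*(g^2 + 8*g + 16) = (g + 2)*(g + 4)*(g + 4)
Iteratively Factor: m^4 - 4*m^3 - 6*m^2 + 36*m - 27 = (m - 3)*(m^3 - m^2 - 9*m + 9) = (m - 3)*(m - 1)*(m^2 - 9) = (m - 3)*(m - 1)*(m + 3)*(m - 3)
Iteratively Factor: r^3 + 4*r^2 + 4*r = (r)*(r^2 + 4*r + 4) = r*(r + 2)*(r + 2)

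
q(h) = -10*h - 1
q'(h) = -10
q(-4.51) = 44.10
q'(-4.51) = -10.00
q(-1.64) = 15.40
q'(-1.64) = -10.00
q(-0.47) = 3.70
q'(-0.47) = -10.00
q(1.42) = -15.20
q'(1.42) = -10.00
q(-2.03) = 19.30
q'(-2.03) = -10.00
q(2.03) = -21.30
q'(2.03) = -10.00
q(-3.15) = 30.50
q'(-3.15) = -10.00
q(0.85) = -9.50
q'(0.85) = -10.00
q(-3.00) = 29.00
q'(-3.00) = -10.00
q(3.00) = -31.00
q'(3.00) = -10.00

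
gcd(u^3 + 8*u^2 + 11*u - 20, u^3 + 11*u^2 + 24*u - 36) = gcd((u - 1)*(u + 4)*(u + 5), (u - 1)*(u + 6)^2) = u - 1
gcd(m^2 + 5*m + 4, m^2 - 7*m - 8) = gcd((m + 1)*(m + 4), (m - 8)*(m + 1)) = m + 1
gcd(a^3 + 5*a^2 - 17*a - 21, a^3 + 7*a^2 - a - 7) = a^2 + 8*a + 7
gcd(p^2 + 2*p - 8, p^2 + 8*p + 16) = p + 4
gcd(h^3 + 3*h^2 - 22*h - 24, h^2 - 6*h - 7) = h + 1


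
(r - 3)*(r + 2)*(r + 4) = r^3 + 3*r^2 - 10*r - 24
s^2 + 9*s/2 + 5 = (s + 2)*(s + 5/2)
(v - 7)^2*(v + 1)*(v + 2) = v^4 - 11*v^3 + 9*v^2 + 119*v + 98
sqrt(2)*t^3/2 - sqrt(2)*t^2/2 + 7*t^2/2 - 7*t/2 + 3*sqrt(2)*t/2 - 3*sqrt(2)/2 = (t - 1)*(t + 3*sqrt(2))*(sqrt(2)*t/2 + 1/2)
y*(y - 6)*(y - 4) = y^3 - 10*y^2 + 24*y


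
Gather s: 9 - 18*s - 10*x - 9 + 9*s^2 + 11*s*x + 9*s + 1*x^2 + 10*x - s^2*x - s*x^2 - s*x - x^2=s^2*(9 - x) + s*(-x^2 + 10*x - 9)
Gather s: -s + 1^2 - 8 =-s - 7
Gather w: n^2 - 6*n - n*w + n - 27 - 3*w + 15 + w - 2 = n^2 - 5*n + w*(-n - 2) - 14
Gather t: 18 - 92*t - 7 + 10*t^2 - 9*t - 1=10*t^2 - 101*t + 10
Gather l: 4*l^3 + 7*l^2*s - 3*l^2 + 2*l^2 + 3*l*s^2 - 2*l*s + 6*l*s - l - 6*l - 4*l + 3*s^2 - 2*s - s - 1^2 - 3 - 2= 4*l^3 + l^2*(7*s - 1) + l*(3*s^2 + 4*s - 11) + 3*s^2 - 3*s - 6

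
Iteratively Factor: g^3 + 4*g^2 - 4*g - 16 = (g + 2)*(g^2 + 2*g - 8) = (g + 2)*(g + 4)*(g - 2)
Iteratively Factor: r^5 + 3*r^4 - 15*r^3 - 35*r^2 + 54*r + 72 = (r - 3)*(r^4 + 6*r^3 + 3*r^2 - 26*r - 24) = (r - 3)*(r - 2)*(r^3 + 8*r^2 + 19*r + 12) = (r - 3)*(r - 2)*(r + 3)*(r^2 + 5*r + 4) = (r - 3)*(r - 2)*(r + 3)*(r + 4)*(r + 1)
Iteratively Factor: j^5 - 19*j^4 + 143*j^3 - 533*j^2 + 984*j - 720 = (j - 5)*(j^4 - 14*j^3 + 73*j^2 - 168*j + 144) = (j - 5)*(j - 3)*(j^3 - 11*j^2 + 40*j - 48) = (j - 5)*(j - 4)*(j - 3)*(j^2 - 7*j + 12) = (j - 5)*(j - 4)*(j - 3)^2*(j - 4)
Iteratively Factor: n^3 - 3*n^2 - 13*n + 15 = (n + 3)*(n^2 - 6*n + 5) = (n - 1)*(n + 3)*(n - 5)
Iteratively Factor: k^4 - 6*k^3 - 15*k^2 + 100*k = (k)*(k^3 - 6*k^2 - 15*k + 100) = k*(k - 5)*(k^2 - k - 20) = k*(k - 5)*(k + 4)*(k - 5)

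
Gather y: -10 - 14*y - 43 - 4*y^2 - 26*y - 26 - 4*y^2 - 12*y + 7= -8*y^2 - 52*y - 72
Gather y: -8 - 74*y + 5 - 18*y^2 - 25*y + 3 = -18*y^2 - 99*y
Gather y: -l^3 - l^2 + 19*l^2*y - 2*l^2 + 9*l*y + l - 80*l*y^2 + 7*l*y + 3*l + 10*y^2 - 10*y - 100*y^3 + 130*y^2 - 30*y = -l^3 - 3*l^2 + 4*l - 100*y^3 + y^2*(140 - 80*l) + y*(19*l^2 + 16*l - 40)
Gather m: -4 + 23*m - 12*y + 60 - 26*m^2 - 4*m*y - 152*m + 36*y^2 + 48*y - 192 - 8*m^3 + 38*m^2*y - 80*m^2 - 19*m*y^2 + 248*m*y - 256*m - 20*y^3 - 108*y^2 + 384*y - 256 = -8*m^3 + m^2*(38*y - 106) + m*(-19*y^2 + 244*y - 385) - 20*y^3 - 72*y^2 + 420*y - 392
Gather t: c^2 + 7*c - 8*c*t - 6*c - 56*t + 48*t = c^2 + c + t*(-8*c - 8)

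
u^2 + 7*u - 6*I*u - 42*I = (u + 7)*(u - 6*I)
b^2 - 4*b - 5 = (b - 5)*(b + 1)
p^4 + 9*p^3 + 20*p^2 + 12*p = p*(p + 1)*(p + 2)*(p + 6)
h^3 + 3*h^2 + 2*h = h*(h + 1)*(h + 2)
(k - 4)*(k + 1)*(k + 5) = k^3 + 2*k^2 - 19*k - 20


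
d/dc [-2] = 0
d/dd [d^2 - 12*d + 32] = 2*d - 12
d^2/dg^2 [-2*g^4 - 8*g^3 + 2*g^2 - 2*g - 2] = -24*g^2 - 48*g + 4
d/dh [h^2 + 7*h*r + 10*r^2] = 2*h + 7*r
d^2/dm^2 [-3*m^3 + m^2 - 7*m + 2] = 2 - 18*m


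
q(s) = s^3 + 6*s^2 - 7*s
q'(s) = 3*s^2 + 12*s - 7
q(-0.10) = 0.76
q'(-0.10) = -8.17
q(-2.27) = 35.11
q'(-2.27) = -18.78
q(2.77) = 47.90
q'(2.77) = 49.26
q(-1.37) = 18.28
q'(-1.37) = -17.81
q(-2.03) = 30.57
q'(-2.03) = -19.00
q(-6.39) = 28.81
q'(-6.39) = 38.82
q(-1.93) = 28.67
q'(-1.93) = -18.99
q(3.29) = 77.53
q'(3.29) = 64.95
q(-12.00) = -780.00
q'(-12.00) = 281.00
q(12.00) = 2508.00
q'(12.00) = 569.00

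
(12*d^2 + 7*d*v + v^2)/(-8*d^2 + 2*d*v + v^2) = (3*d + v)/(-2*d + v)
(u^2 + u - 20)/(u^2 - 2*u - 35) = (u - 4)/(u - 7)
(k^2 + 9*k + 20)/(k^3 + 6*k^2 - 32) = (k + 5)/(k^2 + 2*k - 8)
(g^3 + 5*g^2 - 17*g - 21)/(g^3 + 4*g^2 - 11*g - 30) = (g^2 + 8*g + 7)/(g^2 + 7*g + 10)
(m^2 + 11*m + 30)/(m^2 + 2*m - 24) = (m + 5)/(m - 4)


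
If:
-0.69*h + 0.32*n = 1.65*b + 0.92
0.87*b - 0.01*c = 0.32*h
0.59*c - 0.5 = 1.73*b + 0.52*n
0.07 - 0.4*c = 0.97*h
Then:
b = -0.16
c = 1.31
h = -0.47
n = 1.05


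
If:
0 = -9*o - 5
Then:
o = -5/9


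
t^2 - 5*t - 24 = (t - 8)*(t + 3)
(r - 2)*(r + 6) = r^2 + 4*r - 12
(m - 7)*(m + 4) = m^2 - 3*m - 28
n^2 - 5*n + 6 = (n - 3)*(n - 2)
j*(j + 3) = j^2 + 3*j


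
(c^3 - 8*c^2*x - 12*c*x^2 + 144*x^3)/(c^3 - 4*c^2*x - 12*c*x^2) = (c^2 - 2*c*x - 24*x^2)/(c*(c + 2*x))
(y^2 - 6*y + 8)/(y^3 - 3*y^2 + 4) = (y - 4)/(y^2 - y - 2)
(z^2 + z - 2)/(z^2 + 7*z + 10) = (z - 1)/(z + 5)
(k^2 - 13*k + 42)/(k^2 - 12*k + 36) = (k - 7)/(k - 6)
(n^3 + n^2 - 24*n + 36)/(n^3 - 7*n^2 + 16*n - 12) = (n + 6)/(n - 2)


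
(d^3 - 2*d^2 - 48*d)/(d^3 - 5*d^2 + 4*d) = (d^2 - 2*d - 48)/(d^2 - 5*d + 4)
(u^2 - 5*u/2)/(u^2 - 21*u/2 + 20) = u/(u - 8)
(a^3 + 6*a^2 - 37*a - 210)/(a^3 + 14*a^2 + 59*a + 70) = (a - 6)/(a + 2)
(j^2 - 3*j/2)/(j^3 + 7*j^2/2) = (2*j - 3)/(j*(2*j + 7))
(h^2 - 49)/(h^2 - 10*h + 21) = (h + 7)/(h - 3)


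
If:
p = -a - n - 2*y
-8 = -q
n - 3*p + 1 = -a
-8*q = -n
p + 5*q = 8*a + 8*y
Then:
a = 1213/7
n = 64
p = 556/7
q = 8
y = -2217/14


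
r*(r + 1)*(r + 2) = r^3 + 3*r^2 + 2*r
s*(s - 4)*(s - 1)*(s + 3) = s^4 - 2*s^3 - 11*s^2 + 12*s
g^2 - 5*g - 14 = (g - 7)*(g + 2)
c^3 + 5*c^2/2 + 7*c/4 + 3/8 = (c + 1/2)^2*(c + 3/2)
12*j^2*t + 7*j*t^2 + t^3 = t*(3*j + t)*(4*j + t)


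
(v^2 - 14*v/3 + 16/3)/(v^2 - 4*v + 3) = (3*v^2 - 14*v + 16)/(3*(v^2 - 4*v + 3))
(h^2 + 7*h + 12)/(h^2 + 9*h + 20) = (h + 3)/(h + 5)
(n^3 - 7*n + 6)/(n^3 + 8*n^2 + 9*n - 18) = (n - 2)/(n + 6)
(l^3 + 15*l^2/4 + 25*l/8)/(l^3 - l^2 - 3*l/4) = (8*l^2 + 30*l + 25)/(2*(4*l^2 - 4*l - 3))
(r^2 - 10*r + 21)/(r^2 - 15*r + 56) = (r - 3)/(r - 8)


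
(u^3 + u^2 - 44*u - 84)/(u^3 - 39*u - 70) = (u + 6)/(u + 5)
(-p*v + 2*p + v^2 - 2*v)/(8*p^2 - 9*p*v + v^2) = (2 - v)/(8*p - v)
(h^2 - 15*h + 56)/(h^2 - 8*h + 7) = (h - 8)/(h - 1)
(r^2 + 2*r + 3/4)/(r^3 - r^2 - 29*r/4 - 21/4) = (2*r + 1)/(2*r^2 - 5*r - 7)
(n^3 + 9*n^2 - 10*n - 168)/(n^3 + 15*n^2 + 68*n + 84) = (n - 4)/(n + 2)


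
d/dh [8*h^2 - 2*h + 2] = 16*h - 2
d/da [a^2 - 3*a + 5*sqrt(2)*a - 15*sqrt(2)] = 2*a - 3 + 5*sqrt(2)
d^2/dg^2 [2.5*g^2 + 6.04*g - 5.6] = 5.00000000000000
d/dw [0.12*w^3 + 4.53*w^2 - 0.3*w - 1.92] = 0.36*w^2 + 9.06*w - 0.3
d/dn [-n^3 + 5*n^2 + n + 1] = -3*n^2 + 10*n + 1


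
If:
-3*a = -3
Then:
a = 1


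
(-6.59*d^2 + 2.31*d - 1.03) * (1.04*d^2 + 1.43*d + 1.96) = -6.8536*d^4 - 7.0213*d^3 - 10.6843*d^2 + 3.0547*d - 2.0188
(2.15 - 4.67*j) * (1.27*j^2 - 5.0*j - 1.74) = -5.9309*j^3 + 26.0805*j^2 - 2.6242*j - 3.741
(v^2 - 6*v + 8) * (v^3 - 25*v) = v^5 - 6*v^4 - 17*v^3 + 150*v^2 - 200*v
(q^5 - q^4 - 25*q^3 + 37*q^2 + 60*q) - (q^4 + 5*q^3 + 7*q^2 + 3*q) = q^5 - 2*q^4 - 30*q^3 + 30*q^2 + 57*q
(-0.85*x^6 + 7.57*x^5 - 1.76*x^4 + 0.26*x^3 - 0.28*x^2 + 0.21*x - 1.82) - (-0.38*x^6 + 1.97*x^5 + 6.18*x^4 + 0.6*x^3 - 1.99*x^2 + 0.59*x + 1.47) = -0.47*x^6 + 5.6*x^5 - 7.94*x^4 - 0.34*x^3 + 1.71*x^2 - 0.38*x - 3.29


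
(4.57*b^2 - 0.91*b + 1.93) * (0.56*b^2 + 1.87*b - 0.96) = 2.5592*b^4 + 8.0363*b^3 - 5.0081*b^2 + 4.4827*b - 1.8528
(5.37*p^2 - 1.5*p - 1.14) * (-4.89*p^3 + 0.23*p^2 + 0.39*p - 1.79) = -26.2593*p^5 + 8.5701*p^4 + 7.3239*p^3 - 10.4595*p^2 + 2.2404*p + 2.0406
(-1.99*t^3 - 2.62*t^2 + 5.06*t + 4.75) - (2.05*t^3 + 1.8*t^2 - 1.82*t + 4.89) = -4.04*t^3 - 4.42*t^2 + 6.88*t - 0.14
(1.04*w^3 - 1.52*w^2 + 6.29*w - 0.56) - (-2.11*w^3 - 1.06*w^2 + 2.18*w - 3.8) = 3.15*w^3 - 0.46*w^2 + 4.11*w + 3.24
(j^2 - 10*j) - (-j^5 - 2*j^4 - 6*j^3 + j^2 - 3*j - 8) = j^5 + 2*j^4 + 6*j^3 - 7*j + 8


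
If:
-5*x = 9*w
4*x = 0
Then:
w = 0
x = 0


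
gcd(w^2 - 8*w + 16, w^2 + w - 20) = w - 4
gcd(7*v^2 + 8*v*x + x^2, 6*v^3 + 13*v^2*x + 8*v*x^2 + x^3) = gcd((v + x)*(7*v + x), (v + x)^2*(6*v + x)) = v + x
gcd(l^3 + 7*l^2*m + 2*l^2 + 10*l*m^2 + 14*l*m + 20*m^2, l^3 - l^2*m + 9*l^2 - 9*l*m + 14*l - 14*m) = l + 2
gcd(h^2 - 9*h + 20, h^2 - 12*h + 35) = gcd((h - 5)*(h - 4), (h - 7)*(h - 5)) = h - 5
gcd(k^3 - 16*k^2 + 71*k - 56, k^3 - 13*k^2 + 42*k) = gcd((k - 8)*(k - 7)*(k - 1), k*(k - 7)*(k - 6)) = k - 7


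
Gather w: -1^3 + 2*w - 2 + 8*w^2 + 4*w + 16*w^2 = 24*w^2 + 6*w - 3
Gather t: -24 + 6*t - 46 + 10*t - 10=16*t - 80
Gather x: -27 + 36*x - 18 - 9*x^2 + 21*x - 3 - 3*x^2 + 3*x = -12*x^2 + 60*x - 48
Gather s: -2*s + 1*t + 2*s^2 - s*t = 2*s^2 + s*(-t - 2) + t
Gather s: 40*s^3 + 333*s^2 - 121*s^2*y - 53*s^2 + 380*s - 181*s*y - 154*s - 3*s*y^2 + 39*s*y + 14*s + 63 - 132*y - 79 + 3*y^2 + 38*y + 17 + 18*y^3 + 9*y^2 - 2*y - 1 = 40*s^3 + s^2*(280 - 121*y) + s*(-3*y^2 - 142*y + 240) + 18*y^3 + 12*y^2 - 96*y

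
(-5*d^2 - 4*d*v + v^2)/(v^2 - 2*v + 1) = (-5*d^2 - 4*d*v + v^2)/(v^2 - 2*v + 1)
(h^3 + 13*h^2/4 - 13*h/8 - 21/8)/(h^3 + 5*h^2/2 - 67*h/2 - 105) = (h^2 - h/4 - 3/4)/(h^2 - h - 30)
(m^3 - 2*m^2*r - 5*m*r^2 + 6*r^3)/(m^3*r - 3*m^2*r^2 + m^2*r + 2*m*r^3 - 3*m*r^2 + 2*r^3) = (-m^2 + m*r + 6*r^2)/(r*(-m^2 + 2*m*r - m + 2*r))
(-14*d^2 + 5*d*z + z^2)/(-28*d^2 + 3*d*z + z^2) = (-2*d + z)/(-4*d + z)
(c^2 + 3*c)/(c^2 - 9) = c/(c - 3)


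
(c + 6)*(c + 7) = c^2 + 13*c + 42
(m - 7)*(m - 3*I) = m^2 - 7*m - 3*I*m + 21*I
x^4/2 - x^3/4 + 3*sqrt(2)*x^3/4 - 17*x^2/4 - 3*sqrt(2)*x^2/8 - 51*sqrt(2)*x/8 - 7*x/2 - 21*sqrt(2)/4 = (x/2 + 1)*(x - 7/2)*(x + 1)*(x + 3*sqrt(2)/2)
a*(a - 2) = a^2 - 2*a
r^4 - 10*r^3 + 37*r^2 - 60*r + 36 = (r - 3)^2*(r - 2)^2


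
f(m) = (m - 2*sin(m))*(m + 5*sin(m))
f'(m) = (1 - 2*cos(m))*(m + 5*sin(m)) + (m - 2*sin(m))*(5*cos(m) + 1) = 3*m*cos(m) + 2*m + 3*sin(m) - 10*sin(2*m)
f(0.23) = -0.31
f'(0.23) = -2.62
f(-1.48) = -3.31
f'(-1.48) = -4.54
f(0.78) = -2.69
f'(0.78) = -4.67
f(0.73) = -2.45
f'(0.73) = -4.85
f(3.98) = 1.43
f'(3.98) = -12.20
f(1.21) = -3.89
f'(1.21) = -0.10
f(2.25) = 4.26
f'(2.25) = 12.37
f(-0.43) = -1.02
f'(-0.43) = 4.30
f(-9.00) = 90.43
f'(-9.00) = -2.15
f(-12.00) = 121.80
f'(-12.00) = -61.82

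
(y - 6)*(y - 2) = y^2 - 8*y + 12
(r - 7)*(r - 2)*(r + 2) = r^3 - 7*r^2 - 4*r + 28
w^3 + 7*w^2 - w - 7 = (w - 1)*(w + 1)*(w + 7)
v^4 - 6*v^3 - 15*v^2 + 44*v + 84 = (v - 7)*(v - 3)*(v + 2)^2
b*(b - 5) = b^2 - 5*b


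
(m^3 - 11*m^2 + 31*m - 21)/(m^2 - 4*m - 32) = (-m^3 + 11*m^2 - 31*m + 21)/(-m^2 + 4*m + 32)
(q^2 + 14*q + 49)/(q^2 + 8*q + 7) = (q + 7)/(q + 1)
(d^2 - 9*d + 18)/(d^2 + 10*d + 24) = (d^2 - 9*d + 18)/(d^2 + 10*d + 24)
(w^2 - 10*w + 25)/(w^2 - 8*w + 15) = (w - 5)/(w - 3)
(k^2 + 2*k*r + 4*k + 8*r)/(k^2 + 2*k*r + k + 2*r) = (k + 4)/(k + 1)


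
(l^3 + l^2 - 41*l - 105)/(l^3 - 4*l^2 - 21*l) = (l + 5)/l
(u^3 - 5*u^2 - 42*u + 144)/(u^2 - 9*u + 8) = (u^2 + 3*u - 18)/(u - 1)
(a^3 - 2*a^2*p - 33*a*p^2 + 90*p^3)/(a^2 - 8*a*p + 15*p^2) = a + 6*p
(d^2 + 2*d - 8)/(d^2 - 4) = (d + 4)/(d + 2)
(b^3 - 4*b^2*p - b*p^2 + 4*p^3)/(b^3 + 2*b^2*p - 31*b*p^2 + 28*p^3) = (b + p)/(b + 7*p)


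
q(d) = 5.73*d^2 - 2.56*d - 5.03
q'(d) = 11.46*d - 2.56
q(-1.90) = 20.52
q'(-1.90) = -24.33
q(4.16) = 83.48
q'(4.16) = 45.11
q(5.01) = 125.97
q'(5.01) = 54.85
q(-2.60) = 40.36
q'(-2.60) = -32.36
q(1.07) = -1.21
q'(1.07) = 9.70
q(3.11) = 42.43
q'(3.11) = 33.08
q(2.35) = 20.60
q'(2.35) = 24.37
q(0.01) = -5.06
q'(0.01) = -2.45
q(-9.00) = 482.14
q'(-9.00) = -105.70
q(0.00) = -5.03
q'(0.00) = -2.56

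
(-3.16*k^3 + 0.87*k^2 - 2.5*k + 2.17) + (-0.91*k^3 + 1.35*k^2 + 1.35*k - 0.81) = -4.07*k^3 + 2.22*k^2 - 1.15*k + 1.36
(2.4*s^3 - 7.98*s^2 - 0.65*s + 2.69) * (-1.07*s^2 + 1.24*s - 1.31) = -2.568*s^5 + 11.5146*s^4 - 12.3437*s^3 + 6.7695*s^2 + 4.1871*s - 3.5239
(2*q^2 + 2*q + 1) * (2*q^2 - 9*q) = 4*q^4 - 14*q^3 - 16*q^2 - 9*q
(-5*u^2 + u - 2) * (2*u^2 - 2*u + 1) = -10*u^4 + 12*u^3 - 11*u^2 + 5*u - 2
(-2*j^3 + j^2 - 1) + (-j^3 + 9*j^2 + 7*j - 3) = -3*j^3 + 10*j^2 + 7*j - 4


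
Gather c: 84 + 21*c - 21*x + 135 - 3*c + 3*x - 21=18*c - 18*x + 198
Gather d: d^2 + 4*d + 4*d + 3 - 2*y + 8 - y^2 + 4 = d^2 + 8*d - y^2 - 2*y + 15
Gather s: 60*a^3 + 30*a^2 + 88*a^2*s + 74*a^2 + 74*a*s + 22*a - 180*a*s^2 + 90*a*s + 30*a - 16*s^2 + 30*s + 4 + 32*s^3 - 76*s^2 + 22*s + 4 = 60*a^3 + 104*a^2 + 52*a + 32*s^3 + s^2*(-180*a - 92) + s*(88*a^2 + 164*a + 52) + 8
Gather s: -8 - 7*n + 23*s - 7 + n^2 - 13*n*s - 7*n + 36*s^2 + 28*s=n^2 - 14*n + 36*s^2 + s*(51 - 13*n) - 15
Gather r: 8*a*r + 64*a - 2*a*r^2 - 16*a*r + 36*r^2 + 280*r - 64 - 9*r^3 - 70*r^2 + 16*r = 64*a - 9*r^3 + r^2*(-2*a - 34) + r*(296 - 8*a) - 64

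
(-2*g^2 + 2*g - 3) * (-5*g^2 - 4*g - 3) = 10*g^4 - 2*g^3 + 13*g^2 + 6*g + 9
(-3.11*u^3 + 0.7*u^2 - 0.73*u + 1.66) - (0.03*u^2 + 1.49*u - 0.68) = -3.11*u^3 + 0.67*u^2 - 2.22*u + 2.34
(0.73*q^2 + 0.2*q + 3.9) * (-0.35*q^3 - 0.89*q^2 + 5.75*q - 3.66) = -0.2555*q^5 - 0.7197*q^4 + 2.6545*q^3 - 4.9928*q^2 + 21.693*q - 14.274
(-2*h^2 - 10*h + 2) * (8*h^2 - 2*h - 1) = -16*h^4 - 76*h^3 + 38*h^2 + 6*h - 2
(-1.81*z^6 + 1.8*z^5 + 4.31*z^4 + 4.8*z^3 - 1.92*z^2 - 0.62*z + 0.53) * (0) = 0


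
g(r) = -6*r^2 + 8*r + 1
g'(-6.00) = 80.00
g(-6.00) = -263.00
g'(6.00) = -64.00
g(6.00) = -167.00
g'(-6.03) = 80.36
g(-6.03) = -265.41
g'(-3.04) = 44.48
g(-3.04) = -78.77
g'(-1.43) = 25.16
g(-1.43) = -22.71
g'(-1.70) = 28.40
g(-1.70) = -29.94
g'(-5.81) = 77.72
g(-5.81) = -248.02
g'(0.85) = -2.20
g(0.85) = 3.46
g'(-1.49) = 25.88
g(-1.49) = -24.24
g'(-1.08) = 20.96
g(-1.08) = -14.64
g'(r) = 8 - 12*r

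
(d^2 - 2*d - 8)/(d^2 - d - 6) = (d - 4)/(d - 3)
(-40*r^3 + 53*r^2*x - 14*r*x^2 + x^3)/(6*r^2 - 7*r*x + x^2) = (40*r^2 - 13*r*x + x^2)/(-6*r + x)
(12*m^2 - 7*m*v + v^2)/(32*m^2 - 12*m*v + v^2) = (-3*m + v)/(-8*m + v)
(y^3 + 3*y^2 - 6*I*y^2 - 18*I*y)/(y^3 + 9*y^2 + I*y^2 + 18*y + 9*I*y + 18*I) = y*(y - 6*I)/(y^2 + y*(6 + I) + 6*I)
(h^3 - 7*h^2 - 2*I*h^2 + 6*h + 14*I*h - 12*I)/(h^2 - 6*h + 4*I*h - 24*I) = (h^2 - h*(1 + 2*I) + 2*I)/(h + 4*I)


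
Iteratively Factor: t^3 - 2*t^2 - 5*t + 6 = (t - 3)*(t^2 + t - 2) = (t - 3)*(t - 1)*(t + 2)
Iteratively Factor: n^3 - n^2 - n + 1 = (n - 1)*(n^2 - 1) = (n - 1)^2*(n + 1)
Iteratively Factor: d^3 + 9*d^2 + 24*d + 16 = (d + 4)*(d^2 + 5*d + 4) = (d + 4)^2*(d + 1)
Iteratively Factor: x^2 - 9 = (x - 3)*(x + 3)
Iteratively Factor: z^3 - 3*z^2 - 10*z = (z)*(z^2 - 3*z - 10) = z*(z - 5)*(z + 2)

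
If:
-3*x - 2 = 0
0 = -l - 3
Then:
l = -3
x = -2/3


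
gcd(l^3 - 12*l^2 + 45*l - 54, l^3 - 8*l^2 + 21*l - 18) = l^2 - 6*l + 9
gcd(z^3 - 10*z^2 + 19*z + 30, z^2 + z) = z + 1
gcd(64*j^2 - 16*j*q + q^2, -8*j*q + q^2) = -8*j + q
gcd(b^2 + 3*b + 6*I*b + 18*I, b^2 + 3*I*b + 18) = b + 6*I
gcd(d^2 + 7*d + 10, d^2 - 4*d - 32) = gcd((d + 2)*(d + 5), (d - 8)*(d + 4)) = 1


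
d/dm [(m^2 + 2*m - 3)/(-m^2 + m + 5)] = (3*m^2 + 4*m + 13)/(m^4 - 2*m^3 - 9*m^2 + 10*m + 25)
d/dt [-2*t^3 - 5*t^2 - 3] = 2*t*(-3*t - 5)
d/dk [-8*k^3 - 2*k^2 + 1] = 4*k*(-6*k - 1)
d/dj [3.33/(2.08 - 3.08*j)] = 10.2564/(3.08*j - 2.08)^2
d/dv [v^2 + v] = 2*v + 1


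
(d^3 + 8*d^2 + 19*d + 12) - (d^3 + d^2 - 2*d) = 7*d^2 + 21*d + 12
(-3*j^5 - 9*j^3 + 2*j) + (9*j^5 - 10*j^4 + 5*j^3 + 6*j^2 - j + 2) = 6*j^5 - 10*j^4 - 4*j^3 + 6*j^2 + j + 2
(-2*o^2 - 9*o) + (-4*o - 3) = -2*o^2 - 13*o - 3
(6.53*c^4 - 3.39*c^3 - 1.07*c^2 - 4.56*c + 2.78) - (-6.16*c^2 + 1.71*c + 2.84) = 6.53*c^4 - 3.39*c^3 + 5.09*c^2 - 6.27*c - 0.0600000000000001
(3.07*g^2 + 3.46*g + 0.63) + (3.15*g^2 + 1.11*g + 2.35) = 6.22*g^2 + 4.57*g + 2.98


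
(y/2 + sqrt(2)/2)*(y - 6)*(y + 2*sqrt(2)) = y^3/2 - 3*y^2 + 3*sqrt(2)*y^2/2 - 9*sqrt(2)*y + 2*y - 12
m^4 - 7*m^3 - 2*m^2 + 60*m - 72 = (m - 6)*(m - 2)^2*(m + 3)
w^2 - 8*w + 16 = (w - 4)^2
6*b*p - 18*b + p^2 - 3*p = (6*b + p)*(p - 3)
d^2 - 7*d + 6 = (d - 6)*(d - 1)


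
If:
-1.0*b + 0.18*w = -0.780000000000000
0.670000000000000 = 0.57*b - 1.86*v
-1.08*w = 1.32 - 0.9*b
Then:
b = 0.66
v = -0.16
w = -0.67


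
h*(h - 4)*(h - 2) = h^3 - 6*h^2 + 8*h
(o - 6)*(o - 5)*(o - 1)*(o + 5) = o^4 - 7*o^3 - 19*o^2 + 175*o - 150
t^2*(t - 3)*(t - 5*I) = t^4 - 3*t^3 - 5*I*t^3 + 15*I*t^2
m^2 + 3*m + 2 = (m + 1)*(m + 2)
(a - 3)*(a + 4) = a^2 + a - 12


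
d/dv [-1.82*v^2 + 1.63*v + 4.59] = 1.63 - 3.64*v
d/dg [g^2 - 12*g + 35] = 2*g - 12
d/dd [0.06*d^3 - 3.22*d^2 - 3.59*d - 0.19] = 0.18*d^2 - 6.44*d - 3.59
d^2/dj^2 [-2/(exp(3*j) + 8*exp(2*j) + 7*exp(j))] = 2*((exp(2*j) + 8*exp(j) + 7)*(9*exp(2*j) + 32*exp(j) + 7) - 2*(3*exp(2*j) + 16*exp(j) + 7)^2)*exp(-j)/(exp(2*j) + 8*exp(j) + 7)^3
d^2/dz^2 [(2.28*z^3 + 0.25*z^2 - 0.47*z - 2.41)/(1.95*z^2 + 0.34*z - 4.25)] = (-1.4210854715202e-14*z^5 + 3.5527136788005e-15*z^4 + 34.412286*z^3 - 62.3205*z^2 + 214.13727*z - 32.829992)/(7.414875*z^6 + 3.87855*z^5 - 47.805615*z^4 - 16.867196*z^3 + 104.191725*z^2 + 18.42375*z - 76.765625)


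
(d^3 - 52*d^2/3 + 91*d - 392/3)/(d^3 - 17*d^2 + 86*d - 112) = (d - 7/3)/(d - 2)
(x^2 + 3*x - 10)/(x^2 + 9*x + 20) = (x - 2)/(x + 4)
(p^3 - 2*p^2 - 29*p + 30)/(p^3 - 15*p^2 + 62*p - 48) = (p + 5)/(p - 8)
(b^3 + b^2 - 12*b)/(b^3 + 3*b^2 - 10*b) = (b^2 + b - 12)/(b^2 + 3*b - 10)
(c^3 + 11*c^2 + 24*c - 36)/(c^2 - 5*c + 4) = (c^2 + 12*c + 36)/(c - 4)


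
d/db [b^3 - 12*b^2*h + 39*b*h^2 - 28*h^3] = 3*b^2 - 24*b*h + 39*h^2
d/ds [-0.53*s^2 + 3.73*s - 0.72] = 3.73 - 1.06*s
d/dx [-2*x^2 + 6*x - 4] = 6 - 4*x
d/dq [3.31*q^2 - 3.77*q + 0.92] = 6.62*q - 3.77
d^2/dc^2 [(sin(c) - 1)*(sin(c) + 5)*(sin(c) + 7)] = -9*sin(c)^3 - 44*sin(c)^2 - 17*sin(c) + 22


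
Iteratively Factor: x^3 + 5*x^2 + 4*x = (x + 4)*(x^2 + x) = x*(x + 4)*(x + 1)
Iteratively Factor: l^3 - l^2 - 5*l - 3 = (l + 1)*(l^2 - 2*l - 3) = (l + 1)^2*(l - 3)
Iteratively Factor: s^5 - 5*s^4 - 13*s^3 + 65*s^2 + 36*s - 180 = (s - 3)*(s^4 - 2*s^3 - 19*s^2 + 8*s + 60) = (s - 3)*(s + 2)*(s^3 - 4*s^2 - 11*s + 30) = (s - 3)*(s + 2)*(s + 3)*(s^2 - 7*s + 10) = (s - 3)*(s - 2)*(s + 2)*(s + 3)*(s - 5)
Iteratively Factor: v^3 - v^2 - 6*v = (v - 3)*(v^2 + 2*v) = (v - 3)*(v + 2)*(v)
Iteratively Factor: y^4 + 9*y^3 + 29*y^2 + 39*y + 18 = (y + 3)*(y^3 + 6*y^2 + 11*y + 6) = (y + 1)*(y + 3)*(y^2 + 5*y + 6) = (y + 1)*(y + 3)^2*(y + 2)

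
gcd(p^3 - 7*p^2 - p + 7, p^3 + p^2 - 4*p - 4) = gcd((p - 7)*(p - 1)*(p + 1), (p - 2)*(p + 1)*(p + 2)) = p + 1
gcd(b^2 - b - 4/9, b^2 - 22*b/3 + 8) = b - 4/3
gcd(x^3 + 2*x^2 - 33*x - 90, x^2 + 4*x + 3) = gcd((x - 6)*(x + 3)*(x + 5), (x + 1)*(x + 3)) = x + 3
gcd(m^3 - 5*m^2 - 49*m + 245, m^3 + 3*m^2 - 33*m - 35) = m^2 + 2*m - 35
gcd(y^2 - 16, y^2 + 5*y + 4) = y + 4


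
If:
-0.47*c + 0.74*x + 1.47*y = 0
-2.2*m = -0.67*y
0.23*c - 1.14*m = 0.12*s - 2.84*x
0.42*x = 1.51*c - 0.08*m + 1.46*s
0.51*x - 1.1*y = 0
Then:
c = 0.00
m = 0.00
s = 0.00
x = 0.00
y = 0.00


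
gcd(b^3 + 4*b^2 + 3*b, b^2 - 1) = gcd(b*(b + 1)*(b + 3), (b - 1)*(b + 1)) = b + 1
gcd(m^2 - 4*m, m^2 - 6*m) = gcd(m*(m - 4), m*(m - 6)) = m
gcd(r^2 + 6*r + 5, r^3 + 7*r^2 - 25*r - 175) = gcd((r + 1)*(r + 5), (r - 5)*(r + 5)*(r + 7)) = r + 5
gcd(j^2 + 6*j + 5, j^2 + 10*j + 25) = j + 5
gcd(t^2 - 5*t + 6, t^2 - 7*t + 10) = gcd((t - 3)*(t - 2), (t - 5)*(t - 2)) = t - 2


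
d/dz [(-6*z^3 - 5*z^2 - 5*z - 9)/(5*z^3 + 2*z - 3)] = (25*z^4 + 26*z^3 + 179*z^2 + 30*z + 33)/(25*z^6 + 20*z^4 - 30*z^3 + 4*z^2 - 12*z + 9)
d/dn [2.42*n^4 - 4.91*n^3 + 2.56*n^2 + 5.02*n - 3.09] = 9.68*n^3 - 14.73*n^2 + 5.12*n + 5.02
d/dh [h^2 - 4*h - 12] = 2*h - 4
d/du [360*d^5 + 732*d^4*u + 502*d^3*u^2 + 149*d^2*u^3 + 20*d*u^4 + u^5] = 732*d^4 + 1004*d^3*u + 447*d^2*u^2 + 80*d*u^3 + 5*u^4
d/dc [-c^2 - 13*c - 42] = -2*c - 13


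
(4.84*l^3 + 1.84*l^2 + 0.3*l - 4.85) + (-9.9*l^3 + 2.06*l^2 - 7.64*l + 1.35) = -5.06*l^3 + 3.9*l^2 - 7.34*l - 3.5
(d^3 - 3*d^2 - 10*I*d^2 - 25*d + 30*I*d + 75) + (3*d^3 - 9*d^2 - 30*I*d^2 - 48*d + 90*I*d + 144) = 4*d^3 - 12*d^2 - 40*I*d^2 - 73*d + 120*I*d + 219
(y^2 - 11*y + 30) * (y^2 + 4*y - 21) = y^4 - 7*y^3 - 35*y^2 + 351*y - 630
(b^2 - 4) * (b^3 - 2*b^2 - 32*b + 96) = b^5 - 2*b^4 - 36*b^3 + 104*b^2 + 128*b - 384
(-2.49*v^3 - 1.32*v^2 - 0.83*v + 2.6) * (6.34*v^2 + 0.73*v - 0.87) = -15.7866*v^5 - 10.1865*v^4 - 4.0595*v^3 + 17.0265*v^2 + 2.6201*v - 2.262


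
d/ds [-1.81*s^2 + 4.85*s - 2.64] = 4.85 - 3.62*s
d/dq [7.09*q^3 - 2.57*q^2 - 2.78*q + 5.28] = 21.27*q^2 - 5.14*q - 2.78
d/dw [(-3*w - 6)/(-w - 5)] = 9/(w + 5)^2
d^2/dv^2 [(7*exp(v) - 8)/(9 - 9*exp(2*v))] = (-7*exp(4*v) + 32*exp(3*v) - 42*exp(2*v) + 32*exp(v) - 7)*exp(v)/(9*(exp(6*v) - 3*exp(4*v) + 3*exp(2*v) - 1))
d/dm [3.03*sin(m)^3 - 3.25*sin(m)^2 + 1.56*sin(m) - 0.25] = (9.09*sin(m)^2 - 6.5*sin(m) + 1.56)*cos(m)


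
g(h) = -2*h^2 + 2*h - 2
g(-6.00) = -86.00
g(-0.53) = -3.62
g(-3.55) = -34.30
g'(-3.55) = 16.20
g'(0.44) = 0.24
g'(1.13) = -2.52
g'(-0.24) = 2.96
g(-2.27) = -16.85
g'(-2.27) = 11.08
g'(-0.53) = 4.12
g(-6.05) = -87.30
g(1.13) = -2.29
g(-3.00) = -26.00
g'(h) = 2 - 4*h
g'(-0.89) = 5.56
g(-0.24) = -2.60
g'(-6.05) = 26.20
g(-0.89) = -5.36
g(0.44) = -1.51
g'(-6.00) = 26.00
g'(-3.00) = 14.00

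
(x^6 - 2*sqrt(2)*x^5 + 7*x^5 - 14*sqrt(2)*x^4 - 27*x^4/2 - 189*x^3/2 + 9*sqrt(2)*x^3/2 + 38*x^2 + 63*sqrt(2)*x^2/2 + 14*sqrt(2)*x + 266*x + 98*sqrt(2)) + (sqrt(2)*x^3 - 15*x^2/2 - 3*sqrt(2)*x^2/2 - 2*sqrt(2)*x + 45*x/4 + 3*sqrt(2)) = x^6 - 2*sqrt(2)*x^5 + 7*x^5 - 14*sqrt(2)*x^4 - 27*x^4/2 - 189*x^3/2 + 11*sqrt(2)*x^3/2 + 61*x^2/2 + 30*sqrt(2)*x^2 + 12*sqrt(2)*x + 1109*x/4 + 101*sqrt(2)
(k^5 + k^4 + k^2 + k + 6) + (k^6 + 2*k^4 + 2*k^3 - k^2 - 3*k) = k^6 + k^5 + 3*k^4 + 2*k^3 - 2*k + 6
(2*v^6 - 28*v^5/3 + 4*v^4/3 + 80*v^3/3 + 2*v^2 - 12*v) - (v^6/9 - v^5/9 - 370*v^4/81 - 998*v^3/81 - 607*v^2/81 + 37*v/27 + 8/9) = 17*v^6/9 - 83*v^5/9 + 478*v^4/81 + 3158*v^3/81 + 769*v^2/81 - 361*v/27 - 8/9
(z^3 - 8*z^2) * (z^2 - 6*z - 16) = z^5 - 14*z^4 + 32*z^3 + 128*z^2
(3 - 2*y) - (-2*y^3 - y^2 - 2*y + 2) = 2*y^3 + y^2 + 1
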